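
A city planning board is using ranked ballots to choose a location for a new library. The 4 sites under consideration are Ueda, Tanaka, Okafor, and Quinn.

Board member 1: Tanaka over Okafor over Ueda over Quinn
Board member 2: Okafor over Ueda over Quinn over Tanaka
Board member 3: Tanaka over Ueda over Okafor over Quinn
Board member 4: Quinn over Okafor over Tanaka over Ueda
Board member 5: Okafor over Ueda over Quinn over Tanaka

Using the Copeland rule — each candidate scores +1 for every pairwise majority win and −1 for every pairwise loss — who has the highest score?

Pairwise results:
  Ueda vs Tanaka: Tanaka wins 3–2.
  Ueda vs Okafor: Okafor wins 4–1.
  Ueda vs Quinn: Ueda wins 4–1.
  Tanaka vs Okafor: Okafor wins 3–2.
  Tanaka vs Quinn: Quinn wins 3–2.
  Okafor vs Quinn: Okafor wins 4–1.
Copeland scores (wins − losses):
  Ueda: 1 − 2 = -1
  Tanaka: 1 − 2 = -1
  Okafor: 3 − 0 = 3
  Quinn: 1 − 2 = -1
Okafor has the best Copeland score.

Okafor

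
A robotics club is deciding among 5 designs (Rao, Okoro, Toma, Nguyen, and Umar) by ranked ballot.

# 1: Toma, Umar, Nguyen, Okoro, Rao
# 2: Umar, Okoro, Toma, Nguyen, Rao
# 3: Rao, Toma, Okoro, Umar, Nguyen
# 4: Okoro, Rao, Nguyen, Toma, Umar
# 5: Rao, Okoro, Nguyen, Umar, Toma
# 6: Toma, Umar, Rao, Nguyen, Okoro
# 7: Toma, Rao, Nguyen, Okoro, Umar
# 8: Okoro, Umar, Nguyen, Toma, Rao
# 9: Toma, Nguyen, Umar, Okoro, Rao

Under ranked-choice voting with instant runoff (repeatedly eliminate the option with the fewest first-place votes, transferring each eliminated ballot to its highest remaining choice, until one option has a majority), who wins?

Toma

Round 1: Toma 4, Rao 2, Okoro 2, Umar 1, Nguyen 0. Nguyen has the fewest and is eliminated.
Round 2: Toma 4, Rao 2, Okoro 2, Umar 1. Umar has the fewest and is eliminated.
Round 3: Toma 4, Okoro 3, Rao 2. Rao has the fewest and is eliminated.
Round 4: Toma 5, Okoro 4. Toma has a majority.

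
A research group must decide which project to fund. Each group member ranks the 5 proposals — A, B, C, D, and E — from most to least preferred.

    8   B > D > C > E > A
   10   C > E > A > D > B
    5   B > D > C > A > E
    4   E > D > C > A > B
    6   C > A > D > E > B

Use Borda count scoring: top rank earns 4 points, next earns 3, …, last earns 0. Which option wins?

C

Borda scores:
  A: 8·0 + 10·2 + 5·1 + 4·1 + 6·3 = 47
  B: 8·4 + 10·0 + 5·4 + 4·0 + 6·0 = 52
  C: 8·2 + 10·4 + 5·2 + 4·2 + 6·4 = 98
  D: 8·3 + 10·1 + 5·3 + 4·3 + 6·2 = 73
  E: 8·1 + 10·3 + 5·0 + 4·4 + 6·1 = 60
C has the highest total.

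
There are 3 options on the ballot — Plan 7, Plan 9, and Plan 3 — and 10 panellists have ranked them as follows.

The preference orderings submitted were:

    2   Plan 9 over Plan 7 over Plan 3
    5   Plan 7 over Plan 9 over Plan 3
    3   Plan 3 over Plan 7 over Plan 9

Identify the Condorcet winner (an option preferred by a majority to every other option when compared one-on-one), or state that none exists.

Head-to-head results (10 voters total):
Plan 7 vs Plan 9: Plan 7 wins 8–2.
Plan 7 vs Plan 3: Plan 7 wins 7–3.
Plan 9 vs Plan 3: Plan 9 wins 7–3.
Plan 7 beats each rival — Plan 9 (8–2), Plan 3 (7–3) — so Plan 7 is the Condorcet winner.

Plan 7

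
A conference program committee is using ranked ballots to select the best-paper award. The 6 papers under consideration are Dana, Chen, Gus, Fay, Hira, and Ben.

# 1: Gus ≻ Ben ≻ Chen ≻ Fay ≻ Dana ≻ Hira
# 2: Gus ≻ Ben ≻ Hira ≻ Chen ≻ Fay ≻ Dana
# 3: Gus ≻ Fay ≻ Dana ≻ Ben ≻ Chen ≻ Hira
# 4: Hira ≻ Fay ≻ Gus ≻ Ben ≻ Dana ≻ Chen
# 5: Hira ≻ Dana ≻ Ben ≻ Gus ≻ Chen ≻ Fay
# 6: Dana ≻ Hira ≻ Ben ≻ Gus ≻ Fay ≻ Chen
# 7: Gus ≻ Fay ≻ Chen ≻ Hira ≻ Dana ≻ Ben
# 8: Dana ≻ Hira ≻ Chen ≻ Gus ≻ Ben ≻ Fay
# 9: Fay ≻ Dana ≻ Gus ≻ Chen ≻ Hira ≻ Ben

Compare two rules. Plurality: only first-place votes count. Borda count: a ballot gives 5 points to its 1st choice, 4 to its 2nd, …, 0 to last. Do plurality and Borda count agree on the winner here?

Plurality first-place counts: Dana 2, Chen 0, Gus 4, Fay 1, Hira 2, Ben 0 → Gus.
Borda totals: Dana 24, Chen 15, Gus 32, Fay 21, Hira 24, Ben 19 → Gus.
The two rules agree on Gus.

Yes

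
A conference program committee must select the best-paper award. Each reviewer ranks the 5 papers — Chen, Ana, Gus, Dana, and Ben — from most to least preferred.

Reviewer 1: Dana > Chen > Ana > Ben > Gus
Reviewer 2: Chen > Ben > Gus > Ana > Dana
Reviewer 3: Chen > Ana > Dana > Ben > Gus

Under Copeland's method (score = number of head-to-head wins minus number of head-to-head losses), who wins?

Pairwise results:
  Chen vs Ana: Chen wins 3–0.
  Chen vs Gus: Chen wins 3–0.
  Chen vs Dana: Chen wins 2–1.
  Chen vs Ben: Chen wins 3–0.
  Ana vs Gus: Ana wins 2–1.
  Ana vs Dana: Ana wins 2–1.
  Ana vs Ben: Ana wins 2–1.
  Gus vs Dana: Dana wins 2–1.
  Gus vs Ben: Ben wins 3–0.
  Dana vs Ben: Dana wins 2–1.
Copeland scores (wins − losses):
  Chen: 4 − 0 = 4
  Ana: 3 − 1 = 2
  Gus: 0 − 4 = -4
  Dana: 2 − 2 = 0
  Ben: 1 − 3 = -2
Chen has the best Copeland score.

Chen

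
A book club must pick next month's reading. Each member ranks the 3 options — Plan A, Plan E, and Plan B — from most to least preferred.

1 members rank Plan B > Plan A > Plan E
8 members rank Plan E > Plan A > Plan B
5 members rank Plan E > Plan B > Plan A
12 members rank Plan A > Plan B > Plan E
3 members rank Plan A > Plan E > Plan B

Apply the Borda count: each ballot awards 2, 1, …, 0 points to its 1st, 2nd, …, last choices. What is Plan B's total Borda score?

19

Borda scores:
  Plan A: 1 + 8·1 + 5·0 + 12·2 + 3·2 = 39
  Plan E: 0 + 8·2 + 5·2 + 12·0 + 3·1 = 29
  Plan B: 2 + 8·0 + 5·1 + 12·1 + 3·0 = 19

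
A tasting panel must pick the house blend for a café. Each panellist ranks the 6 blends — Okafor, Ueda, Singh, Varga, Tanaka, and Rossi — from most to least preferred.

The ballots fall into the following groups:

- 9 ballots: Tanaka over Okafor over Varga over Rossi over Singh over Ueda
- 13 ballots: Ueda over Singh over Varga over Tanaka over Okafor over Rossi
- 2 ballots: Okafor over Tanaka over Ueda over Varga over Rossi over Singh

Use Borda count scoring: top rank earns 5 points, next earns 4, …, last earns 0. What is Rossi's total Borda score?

Borda scores:
  Okafor: 9·4 + 13·1 + 2·5 = 59
  Ueda: 9·0 + 13·5 + 2·3 = 71
  Singh: 9·1 + 13·4 + 2·0 = 61
  Varga: 9·3 + 13·3 + 2·2 = 70
  Tanaka: 9·5 + 13·2 + 2·4 = 79
  Rossi: 9·2 + 13·0 + 2·1 = 20

20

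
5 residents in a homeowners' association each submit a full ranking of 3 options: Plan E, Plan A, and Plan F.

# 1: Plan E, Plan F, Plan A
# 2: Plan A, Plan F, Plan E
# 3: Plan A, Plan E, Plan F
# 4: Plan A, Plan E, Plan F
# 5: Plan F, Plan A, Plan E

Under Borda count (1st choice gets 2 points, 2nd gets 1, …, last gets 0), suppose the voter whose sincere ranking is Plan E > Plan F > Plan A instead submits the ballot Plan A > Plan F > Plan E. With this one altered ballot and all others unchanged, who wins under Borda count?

Plan A

Borda totals with the altered ballot: Plan E 2, Plan A 9, Plan F 4.
The winner is unchanged: still Plan A.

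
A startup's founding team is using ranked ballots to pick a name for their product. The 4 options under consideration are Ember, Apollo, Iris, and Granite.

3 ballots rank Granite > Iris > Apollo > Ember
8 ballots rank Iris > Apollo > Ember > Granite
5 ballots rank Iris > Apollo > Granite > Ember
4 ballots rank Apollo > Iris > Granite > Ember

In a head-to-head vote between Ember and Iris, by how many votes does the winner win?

20

Ballots ranking Ember above Iris: 0.
Ballots ranking Iris above Ember: 3+8+5+4 = 20.
Iris wins 20–0, a margin of 20.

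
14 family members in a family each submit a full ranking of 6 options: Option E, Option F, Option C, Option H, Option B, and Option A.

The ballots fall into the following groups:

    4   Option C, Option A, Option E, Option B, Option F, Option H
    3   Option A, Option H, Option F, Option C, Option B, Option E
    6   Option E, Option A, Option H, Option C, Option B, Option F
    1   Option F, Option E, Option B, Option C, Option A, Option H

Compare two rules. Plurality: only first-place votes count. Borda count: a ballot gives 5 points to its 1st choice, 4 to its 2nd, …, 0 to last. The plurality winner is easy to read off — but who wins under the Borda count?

Plurality first-place counts: Option E 6, Option F 1, Option C 4, Option H 0, Option B 0, Option A 3 → Option E.
Borda totals: Option E 46, Option F 18, Option C 40, Option H 30, Option B 20, Option A 56 → Option A.

Option A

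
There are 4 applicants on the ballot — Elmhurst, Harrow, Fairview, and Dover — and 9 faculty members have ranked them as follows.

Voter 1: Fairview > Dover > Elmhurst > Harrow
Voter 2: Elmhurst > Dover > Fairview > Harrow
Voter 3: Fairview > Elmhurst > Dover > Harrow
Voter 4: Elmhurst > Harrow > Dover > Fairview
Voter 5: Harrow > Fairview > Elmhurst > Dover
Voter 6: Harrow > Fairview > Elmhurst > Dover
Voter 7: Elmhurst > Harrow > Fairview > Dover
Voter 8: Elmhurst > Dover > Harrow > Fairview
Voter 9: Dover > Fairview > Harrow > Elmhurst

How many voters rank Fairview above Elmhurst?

5

Ballots ranking Fairview above Elmhurst: 5.
Ballots ranking Elmhurst above Fairview: 4.
So 5 of 9 voters prefer Fairview to Elmhurst.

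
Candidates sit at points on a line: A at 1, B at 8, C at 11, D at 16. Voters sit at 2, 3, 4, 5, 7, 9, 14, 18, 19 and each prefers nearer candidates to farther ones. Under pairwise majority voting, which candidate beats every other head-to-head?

With single-peaked preferences on a line, the Condorcet winner is the candidate closest to the median voter.
The median voter (position 7) is closest to B at 8.
Check: B vs C — voters closer to B: 6 of 9.

B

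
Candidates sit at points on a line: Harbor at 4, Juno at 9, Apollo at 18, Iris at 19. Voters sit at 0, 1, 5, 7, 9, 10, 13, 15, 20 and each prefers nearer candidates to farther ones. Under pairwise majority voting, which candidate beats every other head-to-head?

Juno

With single-peaked preferences on a line, the Condorcet winner is the candidate closest to the median voter.
The median voter (position 9) is closest to Juno at 9.
Check: Juno vs Iris — voters closer to Juno: 7 of 9.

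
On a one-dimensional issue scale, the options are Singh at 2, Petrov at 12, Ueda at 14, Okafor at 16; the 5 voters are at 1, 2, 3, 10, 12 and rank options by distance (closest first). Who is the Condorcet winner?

Singh

With single-peaked preferences on a line, the Condorcet winner is the candidate closest to the median voter.
The median voter (position 3) is closest to Singh at 2.
Check: Singh vs Petrov — voters closer to Singh: 3 of 5.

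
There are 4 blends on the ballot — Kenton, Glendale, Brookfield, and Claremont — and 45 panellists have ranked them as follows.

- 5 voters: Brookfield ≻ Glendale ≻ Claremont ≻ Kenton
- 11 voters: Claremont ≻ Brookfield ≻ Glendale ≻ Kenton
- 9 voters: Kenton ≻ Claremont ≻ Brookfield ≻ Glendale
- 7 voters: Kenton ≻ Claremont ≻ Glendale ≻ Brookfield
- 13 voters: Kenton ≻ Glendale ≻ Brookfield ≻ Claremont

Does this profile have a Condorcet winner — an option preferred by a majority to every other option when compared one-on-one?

Head-to-head results (45 voters total):
Kenton vs Glendale: Kenton wins 29–16.
Kenton vs Brookfield: Kenton wins 29–16.
Kenton vs Claremont: Kenton wins 29–16.
Glendale vs Brookfield: Brookfield wins 25–20.
Glendale vs Claremont: Claremont wins 27–18.
Brookfield vs Claremont: Claremont wins 27–18.
Kenton beats each rival — Glendale (29–16), Brookfield (29–16), Claremont (29–16) — so Kenton is the Condorcet winner.

Yes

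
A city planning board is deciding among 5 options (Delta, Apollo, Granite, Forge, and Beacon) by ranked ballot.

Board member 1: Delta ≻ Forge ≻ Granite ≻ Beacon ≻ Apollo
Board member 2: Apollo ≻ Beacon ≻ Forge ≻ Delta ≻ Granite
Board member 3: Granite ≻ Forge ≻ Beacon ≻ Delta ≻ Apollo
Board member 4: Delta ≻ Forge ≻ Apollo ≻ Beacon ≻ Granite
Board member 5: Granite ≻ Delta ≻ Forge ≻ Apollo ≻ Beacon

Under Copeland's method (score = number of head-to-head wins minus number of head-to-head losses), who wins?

Pairwise results:
  Delta vs Apollo: Delta wins 4–1.
  Delta vs Granite: Delta wins 3–2.
  Delta vs Forge: Delta wins 3–2.
  Delta vs Beacon: Delta wins 3–2.
  Apollo vs Granite: Granite wins 3–2.
  Apollo vs Forge: Forge wins 4–1.
  Apollo vs Beacon: Apollo wins 3–2.
  Granite vs Forge: Forge wins 3–2.
  Granite vs Beacon: Granite wins 3–2.
  Forge vs Beacon: Forge wins 4–1.
Copeland scores (wins − losses):
  Delta: 4 − 0 = 4
  Apollo: 1 − 3 = -2
  Granite: 2 − 2 = 0
  Forge: 3 − 1 = 2
  Beacon: 0 − 4 = -4
Delta has the best Copeland score.

Delta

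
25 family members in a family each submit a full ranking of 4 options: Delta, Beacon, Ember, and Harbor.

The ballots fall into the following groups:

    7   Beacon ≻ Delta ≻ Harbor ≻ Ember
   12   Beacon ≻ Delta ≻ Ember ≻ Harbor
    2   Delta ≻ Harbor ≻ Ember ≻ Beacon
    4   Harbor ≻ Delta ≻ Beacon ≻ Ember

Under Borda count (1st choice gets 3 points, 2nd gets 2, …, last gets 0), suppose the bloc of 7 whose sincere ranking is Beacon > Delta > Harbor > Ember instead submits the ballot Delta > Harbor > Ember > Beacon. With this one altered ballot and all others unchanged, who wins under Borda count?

Borda totals with the altered ballot: Delta 59, Beacon 40, Ember 21, Harbor 30.
The switch changes the winner from Beacon to Delta.

Delta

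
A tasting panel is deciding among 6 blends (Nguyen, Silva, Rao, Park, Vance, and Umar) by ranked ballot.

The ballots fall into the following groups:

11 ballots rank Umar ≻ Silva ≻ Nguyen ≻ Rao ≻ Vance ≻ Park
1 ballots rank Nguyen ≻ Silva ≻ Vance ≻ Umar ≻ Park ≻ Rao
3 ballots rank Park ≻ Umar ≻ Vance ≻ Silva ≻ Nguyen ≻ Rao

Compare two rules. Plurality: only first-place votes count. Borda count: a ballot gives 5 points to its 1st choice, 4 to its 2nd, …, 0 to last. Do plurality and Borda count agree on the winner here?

Plurality first-place counts: Nguyen 1, Silva 0, Rao 0, Park 3, Vance 0, Umar 11 → Umar.
Borda totals: Nguyen 41, Silva 54, Rao 22, Park 16, Vance 23, Umar 69 → Umar.
The two rules agree on Umar.

Yes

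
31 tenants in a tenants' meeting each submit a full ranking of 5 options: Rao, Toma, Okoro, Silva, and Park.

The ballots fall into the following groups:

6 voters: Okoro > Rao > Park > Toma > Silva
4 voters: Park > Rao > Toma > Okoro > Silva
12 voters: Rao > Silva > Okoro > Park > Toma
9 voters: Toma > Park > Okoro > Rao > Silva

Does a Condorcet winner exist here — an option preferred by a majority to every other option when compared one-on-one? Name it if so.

Head-to-head results (31 voters total):
Rao vs Toma: Rao wins 22–9.
Rao vs Okoro: Rao wins 16–15.
Rao vs Silva: Rao wins 31–0.
Rao vs Park: Rao wins 18–13.
Toma vs Okoro: Okoro wins 18–13.
Toma vs Silva: Toma wins 19–12.
Toma vs Park: Park wins 22–9.
Okoro vs Silva: Okoro wins 19–12.
Okoro vs Park: Okoro wins 18–13.
Silva vs Park: Park wins 19–12.
Rao beats each rival — Toma (22–9), Okoro (16–15), Silva (31–0), Park (18–13) — so Rao is the Condorcet winner.

Rao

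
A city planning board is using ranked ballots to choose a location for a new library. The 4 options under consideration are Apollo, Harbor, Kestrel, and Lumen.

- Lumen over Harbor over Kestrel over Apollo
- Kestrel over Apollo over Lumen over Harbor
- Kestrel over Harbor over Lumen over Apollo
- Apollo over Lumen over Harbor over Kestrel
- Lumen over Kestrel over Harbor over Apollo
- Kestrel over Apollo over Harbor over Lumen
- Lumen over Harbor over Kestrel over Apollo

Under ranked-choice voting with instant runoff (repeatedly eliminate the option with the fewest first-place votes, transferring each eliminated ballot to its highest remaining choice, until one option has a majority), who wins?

Round 1: Kestrel 3, Lumen 3, Apollo 1, Harbor 0. Harbor has the fewest and is eliminated.
Round 2: Kestrel 3, Lumen 3, Apollo 1. Apollo has the fewest and is eliminated.
Round 3: Lumen 4, Kestrel 3. Lumen has a majority.

Lumen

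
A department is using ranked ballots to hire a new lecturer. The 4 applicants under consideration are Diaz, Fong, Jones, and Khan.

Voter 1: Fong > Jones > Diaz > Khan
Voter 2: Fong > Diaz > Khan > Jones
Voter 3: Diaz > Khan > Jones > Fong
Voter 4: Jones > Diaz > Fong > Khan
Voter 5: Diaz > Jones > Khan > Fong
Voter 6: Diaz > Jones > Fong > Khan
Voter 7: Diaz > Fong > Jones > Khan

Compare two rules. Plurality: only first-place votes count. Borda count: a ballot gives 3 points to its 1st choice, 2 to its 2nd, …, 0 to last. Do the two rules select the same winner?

Plurality first-place counts: Diaz 4, Fong 2, Jones 1, Khan 0 → Diaz.
Borda totals: Diaz 17, Fong 10, Jones 11, Khan 4 → Diaz.
The two rules agree on Diaz.

Yes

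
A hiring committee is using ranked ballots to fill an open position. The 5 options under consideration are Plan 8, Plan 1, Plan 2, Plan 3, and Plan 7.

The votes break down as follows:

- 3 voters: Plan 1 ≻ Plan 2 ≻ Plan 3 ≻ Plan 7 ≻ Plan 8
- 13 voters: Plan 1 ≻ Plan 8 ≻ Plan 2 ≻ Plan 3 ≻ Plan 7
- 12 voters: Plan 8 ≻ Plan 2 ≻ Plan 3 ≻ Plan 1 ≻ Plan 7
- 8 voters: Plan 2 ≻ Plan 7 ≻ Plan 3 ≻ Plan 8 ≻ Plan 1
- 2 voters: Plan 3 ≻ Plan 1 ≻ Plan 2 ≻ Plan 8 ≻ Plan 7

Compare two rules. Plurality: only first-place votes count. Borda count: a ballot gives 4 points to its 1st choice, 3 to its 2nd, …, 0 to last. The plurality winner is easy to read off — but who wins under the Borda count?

Plan 2

Plurality first-place counts: Plan 8 12, Plan 1 16, Plan 2 8, Plan 3 2, Plan 7 0 → Plan 1.
Borda totals: Plan 8 97, Plan 1 82, Plan 2 107, Plan 3 67, Plan 7 27 → Plan 2.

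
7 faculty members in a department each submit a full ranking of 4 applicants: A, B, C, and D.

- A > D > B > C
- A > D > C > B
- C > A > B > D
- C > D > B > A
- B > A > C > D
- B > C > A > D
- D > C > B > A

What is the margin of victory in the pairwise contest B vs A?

Ballots ranking B above A: 4.
Ballots ranking A above B: 3.
B wins 4–3, a margin of 1.

1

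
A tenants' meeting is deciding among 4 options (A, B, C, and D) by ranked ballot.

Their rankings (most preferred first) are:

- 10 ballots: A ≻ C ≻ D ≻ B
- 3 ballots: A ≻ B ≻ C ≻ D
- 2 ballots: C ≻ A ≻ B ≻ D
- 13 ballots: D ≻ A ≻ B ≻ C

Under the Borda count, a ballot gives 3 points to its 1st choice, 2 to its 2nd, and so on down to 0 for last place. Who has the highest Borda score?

Borda scores:
  A: 10·3 + 3·3 + 2·2 + 13·2 = 69
  B: 10·0 + 3·2 + 2·1 + 13·1 = 21
  C: 10·2 + 3·1 + 2·3 + 13·0 = 29
  D: 10·1 + 3·0 + 2·0 + 13·3 = 49
A has the highest total.

A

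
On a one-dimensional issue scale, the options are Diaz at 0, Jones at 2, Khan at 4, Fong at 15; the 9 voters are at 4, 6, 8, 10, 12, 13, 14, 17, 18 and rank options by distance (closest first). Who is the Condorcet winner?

With single-peaked preferences on a line, the Condorcet winner is the candidate closest to the median voter.
The median voter (position 12) is closest to Fong at 15.
Check: Fong vs Diaz — voters closer to Fong: 7 of 9.

Fong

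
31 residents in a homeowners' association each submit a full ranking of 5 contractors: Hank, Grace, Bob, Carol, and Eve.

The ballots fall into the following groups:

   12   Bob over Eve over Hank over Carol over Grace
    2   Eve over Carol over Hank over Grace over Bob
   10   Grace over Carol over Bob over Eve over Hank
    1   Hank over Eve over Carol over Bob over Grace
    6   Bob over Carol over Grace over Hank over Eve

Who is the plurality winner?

First-place vote totals:
  Hank: 1
  Grace: 10
  Bob: 18
  Carol: 0
  Eve: 2
Bob has the most first-place votes.

Bob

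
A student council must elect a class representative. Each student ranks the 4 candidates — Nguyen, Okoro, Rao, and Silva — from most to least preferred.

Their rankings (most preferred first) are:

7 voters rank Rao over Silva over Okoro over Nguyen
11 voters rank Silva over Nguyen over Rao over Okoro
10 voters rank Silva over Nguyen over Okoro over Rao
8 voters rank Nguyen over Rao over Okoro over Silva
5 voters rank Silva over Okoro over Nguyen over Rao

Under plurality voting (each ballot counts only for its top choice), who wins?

First-place vote totals:
  Nguyen: 8
  Okoro: 0
  Rao: 7
  Silva: 26
Silva has the most first-place votes.

Silva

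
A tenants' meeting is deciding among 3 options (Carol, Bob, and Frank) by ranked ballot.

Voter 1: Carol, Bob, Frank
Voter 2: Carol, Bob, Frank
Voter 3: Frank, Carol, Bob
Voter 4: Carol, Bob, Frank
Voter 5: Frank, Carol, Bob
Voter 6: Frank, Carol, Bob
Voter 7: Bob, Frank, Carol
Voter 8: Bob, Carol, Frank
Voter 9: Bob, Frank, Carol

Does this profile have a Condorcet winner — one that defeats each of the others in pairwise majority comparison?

Head-to-head results (9 voters total):
Carol vs Bob: Carol wins 6–3.
Carol vs Frank: Frank wins 5–4.
Bob vs Frank: Bob wins 6–3.
No candidate beats all others: Carol beats Bob beats Frank beats Carol, a majority cycle.

No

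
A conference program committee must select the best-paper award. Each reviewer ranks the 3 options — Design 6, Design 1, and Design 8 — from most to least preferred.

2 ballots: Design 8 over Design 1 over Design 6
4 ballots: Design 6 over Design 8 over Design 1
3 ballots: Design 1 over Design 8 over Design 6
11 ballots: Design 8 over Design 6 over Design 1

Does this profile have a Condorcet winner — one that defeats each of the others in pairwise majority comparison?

Head-to-head results (20 voters total):
Design 6 vs Design 1: Design 6 wins 15–5.
Design 6 vs Design 8: Design 8 wins 16–4.
Design 1 vs Design 8: Design 8 wins 17–3.
Design 8 beats each rival — Design 6 (16–4), Design 1 (17–3) — so Design 8 is the Condorcet winner.

Yes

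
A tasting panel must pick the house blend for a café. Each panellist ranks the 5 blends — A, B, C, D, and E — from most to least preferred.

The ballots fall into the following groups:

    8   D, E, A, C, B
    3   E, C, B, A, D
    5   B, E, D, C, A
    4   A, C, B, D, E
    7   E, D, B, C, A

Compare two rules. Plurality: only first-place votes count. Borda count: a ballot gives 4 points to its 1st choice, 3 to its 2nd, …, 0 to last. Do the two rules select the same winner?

Yes

Plurality first-place counts: A 4, B 5, C 0, D 8, E 10 → E.
Borda totals: A 35, B 48, C 41, D 67, E 79 → E.
The two rules agree on E.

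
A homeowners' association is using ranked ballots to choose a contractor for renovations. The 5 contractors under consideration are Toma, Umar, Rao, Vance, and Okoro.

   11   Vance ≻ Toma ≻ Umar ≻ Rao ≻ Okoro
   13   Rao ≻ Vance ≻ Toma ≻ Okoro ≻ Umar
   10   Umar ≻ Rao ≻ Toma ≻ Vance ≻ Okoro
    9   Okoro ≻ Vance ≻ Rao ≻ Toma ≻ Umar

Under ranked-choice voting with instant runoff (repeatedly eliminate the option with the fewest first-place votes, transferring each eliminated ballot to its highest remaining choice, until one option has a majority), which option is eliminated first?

Round 1: Rao 13, Vance 11, Umar 10, Okoro 9, Toma 0. Toma has the fewest and is eliminated.
Round 2: Rao 13, Vance 11, Umar 10, Okoro 9. Okoro has the fewest and is eliminated.
Round 3: Vance 20, Rao 13, Umar 10. Umar has the fewest and is eliminated.
Round 4: Rao 23, Vance 20. Rao has a majority.

Toma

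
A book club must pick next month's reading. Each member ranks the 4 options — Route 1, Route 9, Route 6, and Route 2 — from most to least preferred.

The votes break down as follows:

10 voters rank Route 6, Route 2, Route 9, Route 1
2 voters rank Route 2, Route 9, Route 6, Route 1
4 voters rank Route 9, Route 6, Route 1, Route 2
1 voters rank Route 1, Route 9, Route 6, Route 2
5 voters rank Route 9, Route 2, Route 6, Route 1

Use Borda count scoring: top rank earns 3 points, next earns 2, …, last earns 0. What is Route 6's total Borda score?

Borda scores:
  Route 1: 10·0 + 2·0 + 4·1 + 3 + 5·0 = 7
  Route 9: 10·1 + 2·2 + 4·3 + 2 + 5·3 = 43
  Route 6: 10·3 + 2·1 + 4·2 + 1 + 5·1 = 46
  Route 2: 10·2 + 2·3 + 4·0 + 0 + 5·2 = 36

46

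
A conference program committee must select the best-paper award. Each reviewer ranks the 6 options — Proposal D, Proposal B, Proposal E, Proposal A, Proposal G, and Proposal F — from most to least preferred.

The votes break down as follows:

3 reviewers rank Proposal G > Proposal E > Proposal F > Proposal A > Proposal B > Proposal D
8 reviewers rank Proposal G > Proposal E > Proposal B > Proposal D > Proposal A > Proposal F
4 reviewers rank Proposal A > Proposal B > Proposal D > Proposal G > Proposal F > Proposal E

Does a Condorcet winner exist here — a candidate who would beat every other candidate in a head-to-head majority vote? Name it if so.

Head-to-head results (15 voters total):
Proposal D vs Proposal B: Proposal B wins 15–0.
Proposal D vs Proposal E: Proposal E wins 11–4.
Proposal D vs Proposal A: Proposal D wins 8–7.
Proposal D vs Proposal G: Proposal G wins 11–4.
Proposal D vs Proposal F: Proposal D wins 12–3.
Proposal B vs Proposal E: Proposal E wins 11–4.
Proposal B vs Proposal A: Proposal B wins 8–7.
Proposal B vs Proposal G: Proposal G wins 11–4.
Proposal B vs Proposal F: Proposal B wins 12–3.
Proposal E vs Proposal A: Proposal E wins 11–4.
Proposal E vs Proposal G: Proposal G wins 15–0.
Proposal E vs Proposal F: Proposal E wins 11–4.
Proposal A vs Proposal G: Proposal G wins 11–4.
Proposal A vs Proposal F: Proposal A wins 12–3.
Proposal G vs Proposal F: Proposal G wins 15–0.
Proposal G beats each rival — Proposal D (11–4), Proposal B (11–4), Proposal E (15–0), Proposal A (11–4), Proposal F (15–0) — so Proposal G is the Condorcet winner.

Proposal G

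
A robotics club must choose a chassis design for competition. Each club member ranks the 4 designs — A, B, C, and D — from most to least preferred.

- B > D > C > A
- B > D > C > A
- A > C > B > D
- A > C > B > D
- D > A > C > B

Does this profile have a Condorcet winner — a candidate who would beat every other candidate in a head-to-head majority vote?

No

Head-to-head results (5 voters total):
A vs B: A wins 3–2.
A vs C: A wins 3–2.
A vs D: D wins 3–2.
B vs C: C wins 3–2.
B vs D: B wins 4–1.
C vs D: D wins 3–2.
No candidate beats all others: A beats B beats D beats A, a majority cycle.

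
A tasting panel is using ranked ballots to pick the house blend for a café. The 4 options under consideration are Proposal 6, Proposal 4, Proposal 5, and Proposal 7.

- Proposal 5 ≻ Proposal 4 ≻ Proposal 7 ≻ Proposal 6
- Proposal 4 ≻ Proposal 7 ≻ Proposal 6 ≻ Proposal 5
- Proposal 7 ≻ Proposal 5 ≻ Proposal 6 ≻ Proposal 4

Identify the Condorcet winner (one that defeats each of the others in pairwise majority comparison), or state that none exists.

None — there is no Condorcet winner

Head-to-head results (3 voters total):
Proposal 6 vs Proposal 4: Proposal 4 wins 2–1.
Proposal 6 vs Proposal 5: Proposal 5 wins 2–1.
Proposal 6 vs Proposal 7: Proposal 7 wins 3–0.
Proposal 4 vs Proposal 5: Proposal 5 wins 2–1.
Proposal 4 vs Proposal 7: Proposal 4 wins 2–1.
Proposal 5 vs Proposal 7: Proposal 7 wins 2–1.
No candidate beats all others: Proposal 4 beats Proposal 7 beats Proposal 5 beats Proposal 4, a majority cycle.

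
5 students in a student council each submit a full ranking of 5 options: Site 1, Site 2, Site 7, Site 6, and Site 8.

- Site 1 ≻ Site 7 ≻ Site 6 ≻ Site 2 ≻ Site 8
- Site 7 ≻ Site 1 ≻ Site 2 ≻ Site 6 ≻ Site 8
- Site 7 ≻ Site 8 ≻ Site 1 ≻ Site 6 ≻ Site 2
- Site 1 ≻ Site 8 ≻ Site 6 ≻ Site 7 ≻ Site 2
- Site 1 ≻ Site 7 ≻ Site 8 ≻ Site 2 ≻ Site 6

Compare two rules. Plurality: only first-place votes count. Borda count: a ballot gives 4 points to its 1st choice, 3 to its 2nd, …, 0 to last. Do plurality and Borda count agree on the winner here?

Plurality first-place counts: Site 1 3, Site 2 0, Site 7 2, Site 6 0, Site 8 0 → Site 1.
Borda totals: Site 1 17, Site 2 4, Site 7 15, Site 6 6, Site 8 8 → Site 1.
The two rules agree on Site 1.

Yes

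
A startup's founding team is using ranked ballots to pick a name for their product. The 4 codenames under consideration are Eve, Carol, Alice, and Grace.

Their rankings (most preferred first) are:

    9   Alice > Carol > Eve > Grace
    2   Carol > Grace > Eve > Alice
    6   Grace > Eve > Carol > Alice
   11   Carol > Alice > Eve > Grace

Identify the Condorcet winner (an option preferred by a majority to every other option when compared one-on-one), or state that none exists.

Carol

Head-to-head results (28 voters total):
Eve vs Carol: Carol wins 22–6.
Eve vs Alice: Alice wins 20–8.
Eve vs Grace: Eve wins 20–8.
Carol vs Alice: Carol wins 19–9.
Carol vs Grace: Carol wins 22–6.
Alice vs Grace: Alice wins 20–8.
Carol beats each rival — Eve (22–6), Alice (19–9), Grace (22–6) — so Carol is the Condorcet winner.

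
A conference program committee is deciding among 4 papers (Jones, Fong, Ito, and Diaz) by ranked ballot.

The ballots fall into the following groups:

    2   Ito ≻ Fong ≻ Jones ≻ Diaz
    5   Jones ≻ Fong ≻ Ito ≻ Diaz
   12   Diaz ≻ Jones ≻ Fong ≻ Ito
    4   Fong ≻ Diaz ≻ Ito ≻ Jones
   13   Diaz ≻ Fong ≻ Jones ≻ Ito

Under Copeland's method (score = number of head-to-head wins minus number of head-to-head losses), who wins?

Pairwise results:
  Jones vs Fong: Fong wins 19–17.
  Jones vs Ito: Jones wins 30–6.
  Jones vs Diaz: Diaz wins 29–7.
  Fong vs Ito: Fong wins 34–2.
  Fong vs Diaz: Diaz wins 25–11.
  Ito vs Diaz: Diaz wins 29–7.
Copeland scores (wins − losses):
  Jones: 1 − 2 = -1
  Fong: 2 − 1 = 1
  Ito: 0 − 3 = -3
  Diaz: 3 − 0 = 3
Diaz has the best Copeland score.

Diaz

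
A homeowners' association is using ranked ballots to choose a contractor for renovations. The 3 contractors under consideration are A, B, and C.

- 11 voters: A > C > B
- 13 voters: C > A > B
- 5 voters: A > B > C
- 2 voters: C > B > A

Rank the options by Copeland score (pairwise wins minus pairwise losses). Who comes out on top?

Pairwise results:
  A vs B: A wins 29–2.
  A vs C: A wins 16–15.
  B vs C: C wins 26–5.
Copeland scores (wins − losses):
  A: 2 − 0 = 2
  B: 0 − 2 = -2
  C: 1 − 1 = 0
A has the best Copeland score.

A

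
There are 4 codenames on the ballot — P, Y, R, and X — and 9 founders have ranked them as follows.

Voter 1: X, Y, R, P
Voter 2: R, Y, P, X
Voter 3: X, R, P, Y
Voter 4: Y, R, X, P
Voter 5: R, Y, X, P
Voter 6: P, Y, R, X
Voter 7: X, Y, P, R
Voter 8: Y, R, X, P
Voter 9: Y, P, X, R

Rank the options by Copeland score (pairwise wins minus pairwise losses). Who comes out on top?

Pairwise results:
  P vs Y: Y wins 7–2.
  P vs R: R wins 6–3.
  P vs X: X wins 6–3.
  Y vs R: Y wins 6–3.
  Y vs X: Y wins 6–3.
  R vs X: R wins 5–4.
Copeland scores (wins − losses):
  P: 0 − 3 = -3
  Y: 3 − 0 = 3
  R: 2 − 1 = 1
  X: 1 − 2 = -1
Y has the best Copeland score.

Y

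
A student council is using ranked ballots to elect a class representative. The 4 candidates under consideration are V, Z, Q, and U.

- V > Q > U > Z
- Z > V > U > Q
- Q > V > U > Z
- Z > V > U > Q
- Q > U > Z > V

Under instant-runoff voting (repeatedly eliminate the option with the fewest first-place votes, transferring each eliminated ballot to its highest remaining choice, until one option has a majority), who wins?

Round 1: Z 2, Q 2, V 1, U 0. U has the fewest and is eliminated.
Round 2: Z 2, Q 2, V 1. V has the fewest and is eliminated.
Round 3: Q 3, Z 2. Q has a majority.

Q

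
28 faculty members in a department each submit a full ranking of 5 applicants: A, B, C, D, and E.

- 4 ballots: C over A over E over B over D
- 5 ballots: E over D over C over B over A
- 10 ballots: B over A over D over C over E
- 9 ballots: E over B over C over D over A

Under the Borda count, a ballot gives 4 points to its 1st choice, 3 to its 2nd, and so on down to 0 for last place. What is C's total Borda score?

Borda scores:
  A: 4·3 + 5·0 + 10·3 + 9·0 = 42
  B: 4·1 + 5·1 + 10·4 + 9·3 = 76
  C: 4·4 + 5·2 + 10·1 + 9·2 = 54
  D: 4·0 + 5·3 + 10·2 + 9·1 = 44
  E: 4·2 + 5·4 + 10·0 + 9·4 = 64

54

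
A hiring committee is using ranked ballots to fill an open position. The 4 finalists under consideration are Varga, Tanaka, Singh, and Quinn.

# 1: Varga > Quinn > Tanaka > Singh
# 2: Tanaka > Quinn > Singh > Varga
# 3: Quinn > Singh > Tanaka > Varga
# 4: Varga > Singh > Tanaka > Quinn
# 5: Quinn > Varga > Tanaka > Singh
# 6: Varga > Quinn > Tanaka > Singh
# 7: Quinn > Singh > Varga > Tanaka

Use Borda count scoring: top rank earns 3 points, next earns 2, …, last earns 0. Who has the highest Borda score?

Quinn

Borda scores:
  Varga: 3 + 0 + 0 + 3 + 2 + 3 + 1 = 12
  Tanaka: 1 + 3 + 1 + 1 + 1 + 1 + 0 = 8
  Singh: 0 + 1 + 2 + 2 + 0 + 0 + 2 = 7
  Quinn: 2 + 2 + 3 + 0 + 3 + 2 + 3 = 15
Quinn has the highest total.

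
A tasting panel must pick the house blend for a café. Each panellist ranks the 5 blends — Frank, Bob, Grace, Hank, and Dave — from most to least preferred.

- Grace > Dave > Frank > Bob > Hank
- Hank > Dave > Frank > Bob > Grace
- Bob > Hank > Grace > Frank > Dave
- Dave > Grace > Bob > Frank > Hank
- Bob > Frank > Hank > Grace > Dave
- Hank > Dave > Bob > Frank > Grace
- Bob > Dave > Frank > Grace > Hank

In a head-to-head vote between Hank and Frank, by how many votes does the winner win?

Ballots ranking Hank above Frank: 3.
Ballots ranking Frank above Hank: 4.
Frank wins 4–3, a margin of 1.

1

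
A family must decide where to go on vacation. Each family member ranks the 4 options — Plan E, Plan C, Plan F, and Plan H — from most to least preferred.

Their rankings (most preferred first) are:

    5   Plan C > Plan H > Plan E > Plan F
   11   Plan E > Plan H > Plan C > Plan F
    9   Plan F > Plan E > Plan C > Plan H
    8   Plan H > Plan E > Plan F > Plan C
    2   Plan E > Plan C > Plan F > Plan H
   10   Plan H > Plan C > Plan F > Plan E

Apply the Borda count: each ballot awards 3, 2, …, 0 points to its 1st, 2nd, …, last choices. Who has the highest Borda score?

Borda scores:
  Plan E: 5·1 + 11·3 + 9·2 + 8·2 + 2·3 + 10·0 = 78
  Plan C: 5·3 + 11·1 + 9·1 + 8·0 + 2·2 + 10·2 = 59
  Plan F: 5·0 + 11·0 + 9·3 + 8·1 + 2·1 + 10·1 = 47
  Plan H: 5·2 + 11·2 + 9·0 + 8·3 + 2·0 + 10·3 = 86
Plan H has the highest total.

Plan H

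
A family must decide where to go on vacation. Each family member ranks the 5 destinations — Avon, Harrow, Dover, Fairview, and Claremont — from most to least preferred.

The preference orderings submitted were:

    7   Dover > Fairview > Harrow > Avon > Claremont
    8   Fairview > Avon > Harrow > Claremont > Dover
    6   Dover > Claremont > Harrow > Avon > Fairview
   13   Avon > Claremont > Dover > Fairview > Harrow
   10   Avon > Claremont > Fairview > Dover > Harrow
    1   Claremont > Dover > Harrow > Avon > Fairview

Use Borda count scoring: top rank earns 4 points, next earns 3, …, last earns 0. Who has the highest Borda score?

Avon

Borda scores:
  Avon: 7·1 + 8·3 + 6·1 + 13·4 + 10·4 + 1 = 130
  Harrow: 7·2 + 8·2 + 6·2 + 13·0 + 10·0 + 2 = 44
  Dover: 7·4 + 8·0 + 6·4 + 13·2 + 10·1 + 3 = 91
  Fairview: 7·3 + 8·4 + 6·0 + 13·1 + 10·2 + 0 = 86
  Claremont: 7·0 + 8·1 + 6·3 + 13·3 + 10·3 + 4 = 99
Avon has the highest total.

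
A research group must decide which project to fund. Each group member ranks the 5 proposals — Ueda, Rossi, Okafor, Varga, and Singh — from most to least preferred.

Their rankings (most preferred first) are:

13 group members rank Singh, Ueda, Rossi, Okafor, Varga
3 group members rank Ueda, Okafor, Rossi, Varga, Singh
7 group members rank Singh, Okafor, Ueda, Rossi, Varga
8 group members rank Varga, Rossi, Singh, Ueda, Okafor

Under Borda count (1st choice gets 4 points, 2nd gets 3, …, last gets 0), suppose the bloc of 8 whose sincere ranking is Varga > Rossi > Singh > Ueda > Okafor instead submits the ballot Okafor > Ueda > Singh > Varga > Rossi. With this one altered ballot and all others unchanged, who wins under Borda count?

Singh

Borda totals with the altered ballot: Ueda 89, Rossi 39, Okafor 75, Varga 11, Singh 96.
The winner is unchanged: still Singh.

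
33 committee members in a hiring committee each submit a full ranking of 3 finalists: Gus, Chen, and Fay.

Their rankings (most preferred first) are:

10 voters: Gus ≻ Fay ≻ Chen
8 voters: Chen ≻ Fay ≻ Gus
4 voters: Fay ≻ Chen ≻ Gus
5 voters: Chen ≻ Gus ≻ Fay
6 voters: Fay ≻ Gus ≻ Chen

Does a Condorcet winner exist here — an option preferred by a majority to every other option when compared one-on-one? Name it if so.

Head-to-head results (33 voters total):
Gus vs Chen: Chen wins 17–16.
Gus vs Fay: Fay wins 18–15.
Chen vs Fay: Fay wins 20–13.
Fay beats each rival — Gus (18–15), Chen (20–13) — so Fay is the Condorcet winner.

Fay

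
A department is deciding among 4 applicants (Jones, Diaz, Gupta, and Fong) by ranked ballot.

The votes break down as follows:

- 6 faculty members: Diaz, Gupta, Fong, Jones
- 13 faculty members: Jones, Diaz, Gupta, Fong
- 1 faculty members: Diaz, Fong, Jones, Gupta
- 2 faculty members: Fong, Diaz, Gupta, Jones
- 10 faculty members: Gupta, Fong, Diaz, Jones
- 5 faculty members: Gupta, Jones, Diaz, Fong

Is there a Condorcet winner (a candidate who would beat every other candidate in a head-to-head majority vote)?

Head-to-head results (37 voters total):
Jones vs Diaz: Diaz wins 19–18.
Jones vs Gupta: Gupta wins 23–14.
Jones vs Fong: Fong wins 19–18.
Diaz vs Gupta: Diaz wins 22–15.
Diaz vs Fong: Diaz wins 25–12.
Gupta vs Fong: Gupta wins 34–3.
Diaz beats each rival — Jones (19–18), Gupta (22–15), Fong (25–12) — so Diaz is the Condorcet winner.

Yes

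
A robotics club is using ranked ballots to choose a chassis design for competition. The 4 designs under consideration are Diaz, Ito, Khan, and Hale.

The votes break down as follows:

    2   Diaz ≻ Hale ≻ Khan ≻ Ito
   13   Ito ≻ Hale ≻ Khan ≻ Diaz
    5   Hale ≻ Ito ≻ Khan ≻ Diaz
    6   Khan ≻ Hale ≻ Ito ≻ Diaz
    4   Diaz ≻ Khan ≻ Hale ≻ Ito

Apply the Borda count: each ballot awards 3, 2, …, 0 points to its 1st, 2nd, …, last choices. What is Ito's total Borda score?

55

Borda scores:
  Diaz: 2·3 + 13·0 + 5·0 + 6·0 + 4·3 = 18
  Ito: 2·0 + 13·3 + 5·2 + 6·1 + 4·0 = 55
  Khan: 2·1 + 13·1 + 5·1 + 6·3 + 4·2 = 46
  Hale: 2·2 + 13·2 + 5·3 + 6·2 + 4·1 = 61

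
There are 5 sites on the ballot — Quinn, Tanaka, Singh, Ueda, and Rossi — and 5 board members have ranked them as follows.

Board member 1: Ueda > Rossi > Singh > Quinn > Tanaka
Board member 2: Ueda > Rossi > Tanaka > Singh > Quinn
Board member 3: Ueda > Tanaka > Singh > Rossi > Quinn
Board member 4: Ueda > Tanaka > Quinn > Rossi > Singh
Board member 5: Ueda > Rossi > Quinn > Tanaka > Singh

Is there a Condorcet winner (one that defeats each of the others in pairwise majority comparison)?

Head-to-head results (5 voters total):
Quinn vs Tanaka: Tanaka wins 3–2.
Quinn vs Singh: Singh wins 3–2.
Quinn vs Ueda: Ueda wins 5–0.
Quinn vs Rossi: Rossi wins 4–1.
Tanaka vs Singh: Tanaka wins 4–1.
Tanaka vs Ueda: Ueda wins 5–0.
Tanaka vs Rossi: Rossi wins 3–2.
Singh vs Ueda: Ueda wins 5–0.
Singh vs Rossi: Rossi wins 4–1.
Ueda vs Rossi: Ueda wins 5–0.
Ueda beats each rival — Quinn (5–0), Tanaka (5–0), Singh (5–0), Rossi (5–0) — so Ueda is the Condorcet winner.

Yes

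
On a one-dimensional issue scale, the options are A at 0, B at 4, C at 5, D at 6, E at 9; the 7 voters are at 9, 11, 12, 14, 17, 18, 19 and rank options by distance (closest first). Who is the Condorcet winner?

With single-peaked preferences on a line, the Condorcet winner is the candidate closest to the median voter.
The median voter (position 14) is closest to E at 9.
Check: E vs B — voters closer to E: 7 of 7.

E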